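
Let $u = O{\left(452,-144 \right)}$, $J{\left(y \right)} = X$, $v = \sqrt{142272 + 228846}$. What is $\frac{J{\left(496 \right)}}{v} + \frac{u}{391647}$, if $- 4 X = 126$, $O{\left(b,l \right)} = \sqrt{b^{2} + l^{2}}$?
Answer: $- \frac{21 \sqrt{371118}}{247412} + \frac{4 \sqrt{14065}}{391647} \approx -0.050496$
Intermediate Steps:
$v = \sqrt{371118} \approx 609.19$
$X = - \frac{63}{2}$ ($X = \left(- \frac{1}{4}\right) 126 = - \frac{63}{2} \approx -31.5$)
$J{\left(y \right)} = - \frac{63}{2}$
$u = 4 \sqrt{14065}$ ($u = \sqrt{452^{2} + \left(-144\right)^{2}} = \sqrt{204304 + 20736} = \sqrt{225040} = 4 \sqrt{14065} \approx 474.38$)
$\frac{J{\left(496 \right)}}{v} + \frac{u}{391647} = - \frac{63}{2 \sqrt{371118}} + \frac{4 \sqrt{14065}}{391647} = - \frac{63 \frac{\sqrt{371118}}{371118}}{2} + 4 \sqrt{14065} \cdot \frac{1}{391647} = - \frac{21 \sqrt{371118}}{247412} + \frac{4 \sqrt{14065}}{391647}$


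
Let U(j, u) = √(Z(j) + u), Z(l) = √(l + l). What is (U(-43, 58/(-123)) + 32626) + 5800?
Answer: 38426 + √(-7134 + 15129*I*√86)/123 ≈ 38428.0 + 2.2087*I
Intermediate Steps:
Z(l) = √2*√l (Z(l) = √(2*l) = √2*√l)
U(j, u) = √(u + √2*√j) (U(j, u) = √(√2*√j + u) = √(u + √2*√j))
(U(-43, 58/(-123)) + 32626) + 5800 = (√(58/(-123) + √2*√(-43)) + 32626) + 5800 = (√(58*(-1/123) + √2*(I*√43)) + 32626) + 5800 = (√(-58/123 + I*√86) + 32626) + 5800 = (32626 + √(-58/123 + I*√86)) + 5800 = 38426 + √(-58/123 + I*√86)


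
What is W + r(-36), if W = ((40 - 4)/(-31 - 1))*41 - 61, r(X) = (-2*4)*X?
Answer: 1447/8 ≈ 180.88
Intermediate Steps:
r(X) = -8*X
W = -857/8 (W = (36/(-32))*41 - 61 = (36*(-1/32))*41 - 61 = -9/8*41 - 61 = -369/8 - 61 = -857/8 ≈ -107.13)
W + r(-36) = -857/8 - 8*(-36) = -857/8 + 288 = 1447/8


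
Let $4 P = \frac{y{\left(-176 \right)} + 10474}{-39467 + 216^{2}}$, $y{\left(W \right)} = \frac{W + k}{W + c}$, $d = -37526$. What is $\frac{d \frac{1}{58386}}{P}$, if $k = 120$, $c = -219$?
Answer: $- \frac{106560893530}{60389895099} \approx -1.7645$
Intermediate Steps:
$y{\left(W \right)} = \frac{120 + W}{-219 + W}$ ($y{\left(W \right)} = \frac{W + 120}{W - 219} = \frac{120 + W}{-219 + W}$)
$P = \frac{2068643}{5679310}$ ($P = \frac{\left(\frac{120 - 176}{-219 - 176} + 10474\right) \frac{1}{-39467 + 216^{2}}}{4} = \frac{\left(\frac{1}{-395} \left(-56\right) + 10474\right) \frac{1}{-39467 + 46656}}{4} = \frac{\left(\left(- \frac{1}{395}\right) \left(-56\right) + 10474\right) \frac{1}{7189}}{4} = \frac{\left(\frac{56}{395} + 10474\right) \frac{1}{7189}}{4} = \frac{\frac{4137286}{395} \cdot \frac{1}{7189}}{4} = \frac{1}{4} \cdot \frac{4137286}{2839655} = \frac{2068643}{5679310} \approx 0.36424$)
$\frac{d \frac{1}{58386}}{P} = \frac{\left(-37526\right) \frac{1}{58386}}{\frac{2068643}{5679310}} = \left(-37526\right) \frac{1}{58386} \cdot \frac{5679310}{2068643} = \left(- \frac{18763}{29193}\right) \frac{5679310}{2068643} = - \frac{106560893530}{60389895099}$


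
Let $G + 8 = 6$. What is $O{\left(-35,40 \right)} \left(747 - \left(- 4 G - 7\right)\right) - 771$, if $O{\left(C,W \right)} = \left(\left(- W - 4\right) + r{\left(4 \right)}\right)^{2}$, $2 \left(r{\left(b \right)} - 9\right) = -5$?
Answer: $\frac{2096583}{2} \approx 1.0483 \cdot 10^{6}$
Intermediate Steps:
$G = -2$ ($G = -8 + 6 = -2$)
$r{\left(b \right)} = \frac{13}{2}$ ($r{\left(b \right)} = 9 + \frac{1}{2} \left(-5\right) = 9 - \frac{5}{2} = \frac{13}{2}$)
$O{\left(C,W \right)} = \left(\frac{5}{2} - W\right)^{2}$ ($O{\left(C,W \right)} = \left(\left(- W - 4\right) + \frac{13}{2}\right)^{2} = \left(\left(-4 - W\right) + \frac{13}{2}\right)^{2} = \left(\frac{5}{2} - W\right)^{2}$)
$O{\left(-35,40 \right)} \left(747 - \left(- 4 G - 7\right)\right) - 771 = \frac{\left(-5 + 2 \cdot 40\right)^{2}}{4} \left(747 - \left(\left(-4\right) \left(-2\right) - 7\right)\right) - 771 = \frac{\left(-5 + 80\right)^{2}}{4} \left(747 - \left(8 - 7\right)\right) - 771 = \frac{75^{2}}{4} \left(747 - 1\right) - 771 = \frac{1}{4} \cdot 5625 \left(747 - 1\right) - 771 = \frac{5625}{4} \cdot 746 - 771 = \frac{2098125}{2} - 771 = \frac{2096583}{2}$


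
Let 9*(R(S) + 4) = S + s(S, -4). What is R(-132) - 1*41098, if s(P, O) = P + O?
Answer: -370186/9 ≈ -41132.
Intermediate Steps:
s(P, O) = O + P
R(S) = -40/9 + 2*S/9 (R(S) = -4 + (S + (-4 + S))/9 = -4 + (-4 + 2*S)/9 = -4 + (-4/9 + 2*S/9) = -40/9 + 2*S/9)
R(-132) - 1*41098 = (-40/9 + (2/9)*(-132)) - 1*41098 = (-40/9 - 88/3) - 41098 = -304/9 - 41098 = -370186/9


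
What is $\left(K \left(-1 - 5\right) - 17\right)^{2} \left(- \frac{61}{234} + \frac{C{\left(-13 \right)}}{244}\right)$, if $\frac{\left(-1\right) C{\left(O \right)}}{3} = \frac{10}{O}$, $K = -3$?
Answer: $- \frac{1793}{7137} \approx -0.25123$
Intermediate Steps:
$C{\left(O \right)} = - \frac{30}{O}$ ($C{\left(O \right)} = - 3 \frac{10}{O} = - \frac{30}{O}$)
$\left(K \left(-1 - 5\right) - 17\right)^{2} \left(- \frac{61}{234} + \frac{C{\left(-13 \right)}}{244}\right) = \left(- 3 \left(-1 - 5\right) - 17\right)^{2} \left(- \frac{61}{234} + \frac{\left(-30\right) \frac{1}{-13}}{244}\right) = \left(\left(-3\right) \left(-6\right) - 17\right)^{2} \left(\left(-61\right) \frac{1}{234} + \left(-30\right) \left(- \frac{1}{13}\right) \frac{1}{244}\right) = \left(18 - 17\right)^{2} \left(- \frac{61}{234} + \frac{30}{13} \cdot \frac{1}{244}\right) = 1^{2} \left(- \frac{61}{234} + \frac{15}{1586}\right) = 1 \left(- \frac{1793}{7137}\right) = - \frac{1793}{7137}$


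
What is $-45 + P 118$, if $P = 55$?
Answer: $6445$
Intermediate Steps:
$-45 + P 118 = -45 + 55 \cdot 118 = -45 + 6490 = 6445$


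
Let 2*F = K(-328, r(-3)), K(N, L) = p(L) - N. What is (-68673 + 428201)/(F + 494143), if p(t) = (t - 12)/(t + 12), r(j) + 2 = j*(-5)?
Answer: 17976400/24715351 ≈ 0.72734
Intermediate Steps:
r(j) = -2 - 5*j (r(j) = -2 + j*(-5) = -2 - 5*j)
p(t) = (-12 + t)/(12 + t)
K(N, L) = -N + (-12 + L)/(12 + L) (K(N, L) = (-12 + L)/(12 + L) - N = -N + (-12 + L)/(12 + L))
F = 8201/50 (F = ((-12 + (-2 - 5*(-3)) - 1*(-328)*(12 + (-2 - 5*(-3))))/(12 + (-2 - 5*(-3))))/2 = ((-12 + (-2 + 15) - 1*(-328)*(12 + (-2 + 15)))/(12 + (-2 + 15)))/2 = ((-12 + 13 - 1*(-328)*(12 + 13))/(12 + 13))/2 = ((-12 + 13 - 1*(-328)*25)/25)/2 = ((-12 + 13 + 8200)/25)/2 = ((1/25)*8201)/2 = (½)*(8201/25) = 8201/50 ≈ 164.02)
(-68673 + 428201)/(F + 494143) = (-68673 + 428201)/(8201/50 + 494143) = 359528/(24715351/50) = 359528*(50/24715351) = 17976400/24715351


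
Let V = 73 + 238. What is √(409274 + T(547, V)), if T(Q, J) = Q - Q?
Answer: √409274 ≈ 639.75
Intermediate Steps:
V = 311
T(Q, J) = 0
√(409274 + T(547, V)) = √(409274 + 0) = √409274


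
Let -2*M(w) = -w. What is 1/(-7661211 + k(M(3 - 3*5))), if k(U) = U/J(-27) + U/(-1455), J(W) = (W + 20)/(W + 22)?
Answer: -3395/26009825881 ≈ -1.3053e-7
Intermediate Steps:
J(W) = (20 + W)/(22 + W)
M(w) = w/2 (M(w) = -(-1)*w/2 = w/2)
k(U) = 7268*U/10185 (k(U) = U/(((20 - 27)/(22 - 27))) + U/(-1455) = U/((-7/(-5))) + U*(-1/1455) = U/((-1/5*(-7))) - U/1455 = U/(7/5) - U/1455 = U*(5/7) - U/1455 = 5*U/7 - U/1455 = 7268*U/10185)
1/(-7661211 + k(M(3 - 3*5))) = 1/(-7661211 + 7268*((3 - 3*5)/2)/10185) = 1/(-7661211 + 7268*((3 - 15)/2)/10185) = 1/(-7661211 + 7268*((1/2)*(-12))/10185) = 1/(-7661211 + (7268/10185)*(-6)) = 1/(-7661211 - 14536/3395) = 1/(-26009825881/3395) = -3395/26009825881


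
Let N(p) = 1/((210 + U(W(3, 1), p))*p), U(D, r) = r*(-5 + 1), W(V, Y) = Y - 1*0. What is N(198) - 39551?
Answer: -4557699037/115236 ≈ -39551.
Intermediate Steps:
W(V, Y) = Y (W(V, Y) = Y + 0 = Y)
U(D, r) = -4*r (U(D, r) = r*(-4) = -4*r)
N(p) = 1/(p*(210 - 4*p)) (N(p) = 1/((210 - 4*p)*p) = 1/(p*(210 - 4*p)))
N(198) - 39551 = -1/2/(198*(-105 + 2*198)) - 39551 = -1/2*1/198/(-105 + 396) - 39551 = -1/2*1/198/291 - 39551 = -1/2*1/198*1/291 - 39551 = -1/115236 - 39551 = -4557699037/115236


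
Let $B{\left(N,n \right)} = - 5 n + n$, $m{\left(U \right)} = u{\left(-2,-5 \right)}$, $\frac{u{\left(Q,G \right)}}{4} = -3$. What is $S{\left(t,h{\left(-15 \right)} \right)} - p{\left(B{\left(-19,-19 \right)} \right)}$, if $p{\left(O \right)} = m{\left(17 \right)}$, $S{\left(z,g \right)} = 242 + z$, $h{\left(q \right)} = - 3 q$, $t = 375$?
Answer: $629$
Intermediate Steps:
$u{\left(Q,G \right)} = -12$ ($u{\left(Q,G \right)} = 4 \left(-3\right) = -12$)
$m{\left(U \right)} = -12$
$B{\left(N,n \right)} = - 4 n$
$p{\left(O \right)} = -12$
$S{\left(t,h{\left(-15 \right)} \right)} - p{\left(B{\left(-19,-19 \right)} \right)} = \left(242 + 375\right) - -12 = 617 + 12 = 629$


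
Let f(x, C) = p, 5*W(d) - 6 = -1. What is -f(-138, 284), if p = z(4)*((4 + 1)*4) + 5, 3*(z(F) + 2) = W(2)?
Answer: 85/3 ≈ 28.333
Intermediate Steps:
W(d) = 1 (W(d) = 6/5 + (⅕)*(-1) = 6/5 - ⅕ = 1)
z(F) = -5/3 (z(F) = -2 + (⅓)*1 = -2 + ⅓ = -5/3)
p = -85/3 (p = -5*(4 + 1)*4/3 + 5 = -25*4/3 + 5 = -5/3*20 + 5 = -100/3 + 5 = -85/3 ≈ -28.333)
f(x, C) = -85/3
-f(-138, 284) = -1*(-85/3) = 85/3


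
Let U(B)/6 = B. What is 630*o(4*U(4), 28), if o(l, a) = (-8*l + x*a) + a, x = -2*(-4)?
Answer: -325080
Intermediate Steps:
U(B) = 6*B
x = 8
o(l, a) = -8*l + 9*a (o(l, a) = (-8*l + 8*a) + a = -8*l + 9*a)
630*o(4*U(4), 28) = 630*(-32*6*4 + 9*28) = 630*(-32*24 + 252) = 630*(-8*96 + 252) = 630*(-768 + 252) = 630*(-516) = -325080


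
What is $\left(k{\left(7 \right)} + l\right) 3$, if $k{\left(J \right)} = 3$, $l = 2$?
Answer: $15$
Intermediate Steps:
$\left(k{\left(7 \right)} + l\right) 3 = \left(3 + 2\right) 3 = 5 \cdot 3 = 15$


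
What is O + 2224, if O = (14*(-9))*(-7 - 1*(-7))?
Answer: 2224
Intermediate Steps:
O = 0 (O = -126*(-7 + 7) = -126*0 = 0)
O + 2224 = 0 + 2224 = 2224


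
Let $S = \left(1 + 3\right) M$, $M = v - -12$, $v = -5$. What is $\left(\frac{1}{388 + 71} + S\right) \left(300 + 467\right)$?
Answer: $\frac{9858251}{459} \approx 21478.0$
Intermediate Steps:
$M = 7$ ($M = -5 - -12 = -5 + 12 = 7$)
$S = 28$ ($S = \left(1 + 3\right) 7 = 4 \cdot 7 = 28$)
$\left(\frac{1}{388 + 71} + S\right) \left(300 + 467\right) = \left(\frac{1}{388 + 71} + 28\right) \left(300 + 467\right) = \left(\frac{1}{459} + 28\right) 767 = \frac{12853}{459} \cdot 767 = \frac{9858251}{459}$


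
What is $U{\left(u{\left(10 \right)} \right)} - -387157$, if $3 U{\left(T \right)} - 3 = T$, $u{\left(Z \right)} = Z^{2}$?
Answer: $\frac{1161574}{3} \approx 3.8719 \cdot 10^{5}$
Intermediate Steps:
$U{\left(T \right)} = 1 + \frac{T}{3}$
$U{\left(u{\left(10 \right)} \right)} - -387157 = \left(1 + \frac{10^{2}}{3}\right) - -387157 = \left(1 + \frac{1}{3} \cdot 100\right) + 387157 = \left(1 + \frac{100}{3}\right) + 387157 = \frac{103}{3} + 387157 = \frac{1161574}{3}$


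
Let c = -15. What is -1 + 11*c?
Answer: -166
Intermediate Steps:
-1 + 11*c = -1 + 11*(-15) = -1 - 165 = -166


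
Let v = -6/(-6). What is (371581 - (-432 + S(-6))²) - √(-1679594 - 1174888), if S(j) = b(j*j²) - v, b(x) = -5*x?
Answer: -47028 - I*√2854482 ≈ -47028.0 - 1689.5*I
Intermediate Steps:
v = 1 (v = -6*(-⅙) = 1)
S(j) = -1 - 5*j³ (S(j) = -5*j*j² - 1*1 = -5*j³ - 1 = -1 - 5*j³)
(371581 - (-432 + S(-6))²) - √(-1679594 - 1174888) = (371581 - (-432 + (-1 - 5*(-6)³))²) - √(-1679594 - 1174888) = (371581 - (-432 + (-1 - 5*(-216)))²) - √(-2854482) = (371581 - (-432 + (-1 + 1080))²) - I*√2854482 = (371581 - (-432 + 1079)²) - I*√2854482 = (371581 - 1*647²) - I*√2854482 = (371581 - 1*418609) - I*√2854482 = (371581 - 418609) - I*√2854482 = -47028 - I*√2854482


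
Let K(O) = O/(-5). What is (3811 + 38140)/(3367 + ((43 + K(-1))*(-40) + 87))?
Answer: 41951/1726 ≈ 24.305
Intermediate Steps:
K(O) = -O/5 (K(O) = O*(-⅕) = -O/5)
(3811 + 38140)/(3367 + ((43 + K(-1))*(-40) + 87)) = (3811 + 38140)/(3367 + ((43 - ⅕*(-1))*(-40) + 87)) = 41951/(3367 + ((43 + ⅕)*(-40) + 87)) = 41951/(3367 + ((216/5)*(-40) + 87)) = 41951/(3367 + (-1728 + 87)) = 41951/(3367 - 1641) = 41951/1726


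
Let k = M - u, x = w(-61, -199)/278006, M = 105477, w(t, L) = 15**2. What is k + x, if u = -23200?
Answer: 35772978287/278006 ≈ 1.2868e+5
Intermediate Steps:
w(t, L) = 225
x = 225/278006 ≈ 0.00080934
k = 128677 (k = 105477 - 1*(-23200) = 105477 + 23200 = 128677)
k + x = 128677 + 225/278006 = 35772978287/278006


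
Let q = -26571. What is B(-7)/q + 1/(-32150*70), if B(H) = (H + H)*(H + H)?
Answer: -441124571/59798035500 ≈ -0.0073769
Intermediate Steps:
B(H) = 4*H² (B(H) = (2*H)*(2*H) = 4*H²)
B(-7)/q + 1/(-32150*70) = (4*(-7)²)/(-26571) + 1/(-32150*70) = (4*49)*(-1/26571) - 1/32150*1/70 = 196*(-1/26571) - 1/2250500 = -196/26571 - 1/2250500 = -441124571/59798035500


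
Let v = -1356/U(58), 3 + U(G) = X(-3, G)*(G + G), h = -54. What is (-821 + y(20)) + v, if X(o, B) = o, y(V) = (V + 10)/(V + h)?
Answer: -1627040/1989 ≈ -818.02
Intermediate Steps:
y(V) = (10 + V)/(-54 + V) (y(V) = (V + 10)/(V - 54) = (10 + V)/(-54 + V))
U(G) = -3 - 6*G (U(G) = -3 - 3*(G + G) = -3 - 6*G)
v = 452/117 (v = -1356/(-3 - 6*58) = -1356/(-3 - 348) = -1356/(-351) = -1356*(-1/351) = 452/117 ≈ 3.8632)
(-821 + y(20)) + v = (-821 + (10 + 20)/(-54 + 20)) + 452/117 = (-821 + 30/(-34)) + 452/117 = (-821 - 1/34*30) + 452/117 = (-821 - 15/17) + 452/117 = -13972/17 + 452/117 = -1627040/1989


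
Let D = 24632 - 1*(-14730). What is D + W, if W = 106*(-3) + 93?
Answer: 39137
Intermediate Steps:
D = 39362 (D = 24632 + 14730 = 39362)
W = -225 (W = -318 + 93 = -225)
D + W = 39362 - 225 = 39137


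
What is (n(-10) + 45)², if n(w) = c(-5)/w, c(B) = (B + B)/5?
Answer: 51076/25 ≈ 2043.0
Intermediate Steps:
c(B) = 2*B/5 (c(B) = (2*B)/5 = 2*B/5)
n(w) = -2/w (n(w) = ((⅖)*(-5))/w = -2/w)
(n(-10) + 45)² = (-2/(-10) + 45)² = (-2*(-⅒) + 45)² = (⅕ + 45)² = (226/5)² = 51076/25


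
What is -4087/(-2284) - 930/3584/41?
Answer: 74804501/41952512 ≈ 1.7831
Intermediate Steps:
-4087/(-2284) - 930/3584/41 = -4087*(-1/2284) - 930*1/3584*(1/41) = 4087/2284 - 465/1792*1/41 = 4087/2284 - 465/73472 = 74804501/41952512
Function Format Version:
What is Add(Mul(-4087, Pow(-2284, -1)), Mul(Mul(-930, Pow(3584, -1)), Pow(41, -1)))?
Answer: Rational(74804501, 41952512) ≈ 1.7831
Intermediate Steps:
Add(Mul(-4087, Pow(-2284, -1)), Mul(Mul(-930, Pow(3584, -1)), Pow(41, -1))) = Add(Mul(-4087, Rational(-1, 2284)), Mul(Mul(-930, Rational(1, 3584)), Rational(1, 41))) = Add(Rational(4087, 2284), Mul(Rational(-465, 1792), Rational(1, 41))) = Add(Rational(4087, 2284), Rational(-465, 73472)) = Rational(74804501, 41952512)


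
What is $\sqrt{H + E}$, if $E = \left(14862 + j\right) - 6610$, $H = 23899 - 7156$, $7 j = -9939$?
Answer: $\frac{\sqrt{1155182}}{7} \approx 153.54$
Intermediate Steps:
$j = - \frac{9939}{7}$ ($j = \frac{1}{7} \left(-9939\right) = - \frac{9939}{7} \approx -1419.9$)
$H = 16743$
$E = \frac{47825}{7}$ ($E = \left(14862 - \frac{9939}{7}\right) - 6610 = \frac{94095}{7} - 6610 = \frac{47825}{7} \approx 6832.1$)
$\sqrt{H + E} = \sqrt{16743 + \frac{47825}{7}} = \sqrt{\frac{165026}{7}} = \frac{\sqrt{1155182}}{7}$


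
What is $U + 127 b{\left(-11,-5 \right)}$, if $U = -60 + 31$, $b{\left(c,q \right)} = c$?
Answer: $-1426$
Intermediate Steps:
$U = -29$
$U + 127 b{\left(-11,-5 \right)} = -29 + 127 \left(-11\right) = -29 - 1397 = -1426$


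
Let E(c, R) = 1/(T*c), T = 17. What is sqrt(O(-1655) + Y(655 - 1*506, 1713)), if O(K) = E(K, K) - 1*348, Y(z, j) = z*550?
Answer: sqrt(64594366288315)/28135 ≈ 285.66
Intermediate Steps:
E(c, R) = 1/(17*c)
Y(z, j) = 550*z
O(K) = -348 + 1/(17*K) (O(K) = 1/(17*K) - 1*348 = 1/(17*K) - 348 = -348 + 1/(17*K))
sqrt(O(-1655) + Y(655 - 1*506, 1713)) = sqrt((-348 + (1/17)/(-1655)) + 550*(655 - 1*506)) = sqrt((-348 + (1/17)*(-1/1655)) + 550*(655 - 506)) = sqrt((-348 - 1/28135) + 550*149) = sqrt(-9790981/28135 + 81950) = sqrt(2295872269/28135) = sqrt(64594366288315)/28135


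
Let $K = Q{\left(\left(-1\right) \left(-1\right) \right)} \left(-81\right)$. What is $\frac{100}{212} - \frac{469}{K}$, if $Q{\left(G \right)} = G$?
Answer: $\frac{26882}{4293} \approx 6.2618$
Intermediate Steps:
$K = -81$ ($K = \left(-1\right) \left(-1\right) \left(-81\right) = 1 \left(-81\right) = -81$)
$\frac{100}{212} - \frac{469}{K} = \frac{100}{212} - \frac{469}{-81} = 100 \cdot \frac{1}{212} - - \frac{469}{81} = \frac{25}{53} + \frac{469}{81} = \frac{26882}{4293}$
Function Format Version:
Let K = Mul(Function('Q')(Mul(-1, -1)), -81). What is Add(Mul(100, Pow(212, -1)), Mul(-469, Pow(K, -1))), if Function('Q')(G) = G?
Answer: Rational(26882, 4293) ≈ 6.2618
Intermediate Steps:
K = -81 (K = Mul(Mul(-1, -1), -81) = Mul(1, -81) = -81)
Add(Mul(100, Pow(212, -1)), Mul(-469, Pow(K, -1))) = Add(Mul(100, Pow(212, -1)), Mul(-469, Pow(-81, -1))) = Add(Mul(100, Rational(1, 212)), Mul(-469, Rational(-1, 81))) = Add(Rational(25, 53), Rational(469, 81)) = Rational(26882, 4293)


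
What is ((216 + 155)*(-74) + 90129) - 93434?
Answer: -30759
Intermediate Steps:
((216 + 155)*(-74) + 90129) - 93434 = (371*(-74) + 90129) - 93434 = (-27454 + 90129) - 93434 = 62675 - 93434 = -30759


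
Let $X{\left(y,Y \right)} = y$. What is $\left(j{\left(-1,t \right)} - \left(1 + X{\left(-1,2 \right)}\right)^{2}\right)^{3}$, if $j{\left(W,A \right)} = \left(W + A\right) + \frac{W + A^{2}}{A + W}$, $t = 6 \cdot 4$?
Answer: $110592$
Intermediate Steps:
$t = 24$
$j{\left(W,A \right)} = A + W + \frac{W + A^{2}}{A + W}$ ($j{\left(W,A \right)} = \left(A + W\right) + \frac{W + A^{2}}{A + W} = A + W + \frac{W + A^{2}}{A + W}$)
$\left(j{\left(-1,t \right)} - \left(1 + X{\left(-1,2 \right)}\right)^{2}\right)^{3} = \left(\frac{-1 + \left(-1\right)^{2} + 2 \cdot 24^{2} + 2 \cdot 24 \left(-1\right)}{24 - 1} - \left(1 - 1\right)^{2}\right)^{3} = \left(\frac{-1 + 1 + 2 \cdot 576 - 48}{23} - 0^{2}\right)^{3} = \left(\frac{-1 + 1 + 1152 - 48}{23} - 0\right)^{3} = \left(\frac{1}{23} \cdot 1104 + 0\right)^{3} = \left(48 + 0\right)^{3} = 48^{3} = 110592$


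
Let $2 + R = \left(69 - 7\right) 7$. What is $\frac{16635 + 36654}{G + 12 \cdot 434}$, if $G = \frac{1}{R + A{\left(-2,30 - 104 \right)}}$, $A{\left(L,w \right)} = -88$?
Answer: $\frac{18331416}{1791553} \approx 10.232$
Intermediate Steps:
$R = 432$ ($R = -2 + \left(69 - 7\right) 7 = -2 + 62 \cdot 7 = -2 + 434 = 432$)
$G = \frac{1}{344}$ ($G = \frac{1}{432 - 88} = \frac{1}{344} \approx 0.002907$)
$\frac{16635 + 36654}{G + 12 \cdot 434} = \frac{16635 + 36654}{\frac{1}{344} + 12 \cdot 434} = \frac{53289}{\frac{1}{344} + 5208} = \frac{53289}{\frac{1791553}{344}} = 53289 \cdot \frac{344}{1791553} = \frac{18331416}{1791553}$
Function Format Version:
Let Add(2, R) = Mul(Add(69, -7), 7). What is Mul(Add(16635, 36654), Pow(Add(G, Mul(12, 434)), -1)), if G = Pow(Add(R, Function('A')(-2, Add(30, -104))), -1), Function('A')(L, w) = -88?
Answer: Rational(18331416, 1791553) ≈ 10.232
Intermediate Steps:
R = 432 (R = Add(-2, Mul(Add(69, -7), 7)) = Add(-2, Mul(62, 7)) = Add(-2, 434) = 432)
G = Rational(1, 344) (G = Pow(Add(432, -88), -1) = Pow(344, -1) = Rational(1, 344) ≈ 0.0029070)
Mul(Add(16635, 36654), Pow(Add(G, Mul(12, 434)), -1)) = Mul(Add(16635, 36654), Pow(Add(Rational(1, 344), Mul(12, 434)), -1)) = Mul(53289, Pow(Add(Rational(1, 344), 5208), -1)) = Mul(53289, Pow(Rational(1791553, 344), -1)) = Mul(53289, Rational(344, 1791553)) = Rational(18331416, 1791553)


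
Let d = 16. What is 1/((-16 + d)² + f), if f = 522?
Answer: 1/522 ≈ 0.0019157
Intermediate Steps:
1/((-16 + d)² + f) = 1/((-16 + 16)² + 522) = 1/(0² + 522) = 1/(0 + 522) = 1/522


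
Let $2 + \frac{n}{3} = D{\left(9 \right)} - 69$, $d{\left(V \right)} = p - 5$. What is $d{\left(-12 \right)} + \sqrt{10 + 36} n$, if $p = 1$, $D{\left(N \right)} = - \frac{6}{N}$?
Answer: $-4 - 215 \sqrt{46} \approx -1462.2$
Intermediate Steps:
$d{\left(V \right)} = -4$ ($d{\left(V \right)} = 1 - 5 = -4$)
$n = -215$ ($n = -6 + 3 \left(- \frac{6}{9} - 69\right) = -6 + 3 \left(\left(-6\right) \frac{1}{9} - 69\right) = -6 + 3 \left(- \frac{2}{3} - 69\right) = -6 + 3 \left(- \frac{209}{3}\right) = -6 - 209 = -215$)
$d{\left(-12 \right)} + \sqrt{10 + 36} n = -4 + \sqrt{10 + 36} \left(-215\right) = -4 + \sqrt{46} \left(-215\right) = -4 - 215 \sqrt{46}$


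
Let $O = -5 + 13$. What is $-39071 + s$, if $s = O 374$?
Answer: $-36079$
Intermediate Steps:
$O = 8$
$s = 2992$ ($s = 8 \cdot 374 = 2992$)
$-39071 + s = -39071 + 2992 = -36079$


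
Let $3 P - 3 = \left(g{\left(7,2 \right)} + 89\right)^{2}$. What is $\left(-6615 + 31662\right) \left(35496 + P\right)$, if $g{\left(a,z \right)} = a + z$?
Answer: $969277155$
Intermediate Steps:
$P = \frac{9607}{3}$ ($P = 1 + \frac{\left(\left(7 + 2\right) + 89\right)^{2}}{3} = 1 + \frac{\left(9 + 89\right)^{2}}{3} = 1 + \frac{98^{2}}{3} = 1 + \frac{1}{3} \cdot 9604 = 1 + \frac{9604}{3} = \frac{9607}{3} \approx 3202.3$)
$\left(-6615 + 31662\right) \left(35496 + P\right) = \left(-6615 + 31662\right) \left(35496 + \frac{9607}{3}\right) = 25047 \cdot \frac{116095}{3} = 969277155$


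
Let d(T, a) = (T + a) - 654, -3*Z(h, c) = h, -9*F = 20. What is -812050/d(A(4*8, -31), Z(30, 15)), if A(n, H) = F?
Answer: 3654225/2998 ≈ 1218.9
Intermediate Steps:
F = -20/9 (F = -⅑*20 = -20/9 ≈ -2.2222)
A(n, H) = -20/9
Z(h, c) = -h/3
d(T, a) = -654 + T + a
-812050/d(A(4*8, -31), Z(30, 15)) = -812050/(-654 - 20/9 - ⅓*30) = -812050/(-654 - 20/9 - 10) = -812050/(-5996/9) = -812050*(-9/5996) = 3654225/2998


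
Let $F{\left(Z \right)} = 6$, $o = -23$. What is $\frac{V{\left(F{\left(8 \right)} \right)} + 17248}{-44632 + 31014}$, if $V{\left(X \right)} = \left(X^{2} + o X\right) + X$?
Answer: $- \frac{8576}{6809} \approx -1.2595$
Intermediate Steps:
$V{\left(X \right)} = X^{2} - 22 X$ ($V{\left(X \right)} = \left(X^{2} - 23 X\right) + X = X^{2} - 22 X$)
$\frac{V{\left(F{\left(8 \right)} \right)} + 17248}{-44632 + 31014} = \frac{6 \left(-22 + 6\right) + 17248}{-44632 + 31014} = \frac{6 \left(-16\right) + 17248}{-13618} = \left(-96 + 17248\right) \left(- \frac{1}{13618}\right) = 17152 \left(- \frac{1}{13618}\right) = - \frac{8576}{6809}$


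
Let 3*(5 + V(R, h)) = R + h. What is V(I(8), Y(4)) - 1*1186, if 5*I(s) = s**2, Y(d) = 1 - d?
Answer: -17816/15 ≈ -1187.7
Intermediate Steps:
I(s) = s**2/5
V(R, h) = -5 + R/3 + h/3 (V(R, h) = -5 + (R + h)/3 = -5 + (R/3 + h/3) = -5 + R/3 + h/3)
V(I(8), Y(4)) - 1*1186 = (-5 + ((1/5)*8**2)/3 + (1 - 1*4)/3) - 1*1186 = (-5 + ((1/5)*64)/3 + (1 - 4)/3) - 1186 = (-5 + (1/3)*(64/5) + (1/3)*(-3)) - 1186 = (-5 + 64/15 - 1) - 1186 = -26/15 - 1186 = -17816/15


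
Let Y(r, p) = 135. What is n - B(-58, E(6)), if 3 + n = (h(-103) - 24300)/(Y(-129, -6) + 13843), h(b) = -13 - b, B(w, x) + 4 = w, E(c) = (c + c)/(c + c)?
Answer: 400246/6989 ≈ 57.268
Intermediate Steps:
E(c) = 1 (E(c) = (2*c)/((2*c)) = (2*c)*(1/(2*c)) = 1)
B(w, x) = -4 + w
n = -33072/6989 (n = -3 + ((-13 - 1*(-103)) - 24300)/(135 + 13843) = -3 + ((-13 + 103) - 24300)/13978 = -3 + (90 - 24300)*(1/13978) = -3 - 24210*1/13978 = -3 - 12105/6989 = -33072/6989 ≈ -4.7320)
n - B(-58, E(6)) = -33072/6989 - (-4 - 58) = -33072/6989 - 1*(-62) = -33072/6989 + 62 = 400246/6989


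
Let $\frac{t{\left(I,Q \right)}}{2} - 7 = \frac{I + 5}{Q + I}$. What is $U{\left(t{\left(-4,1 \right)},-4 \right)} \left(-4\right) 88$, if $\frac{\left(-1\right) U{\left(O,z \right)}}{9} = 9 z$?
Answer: $-114048$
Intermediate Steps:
$t{\left(I,Q \right)} = 14 + \frac{2 \left(5 + I\right)}{I + Q}$ ($t{\left(I,Q \right)} = 14 + 2 \frac{I + 5}{Q + I} = 14 + 2 \frac{5 + I}{I + Q} = 14 + \frac{2 \left(5 + I\right)}{I + Q}$)
$U{\left(O,z \right)} = - 81 z$ ($U{\left(O,z \right)} = - 9 \cdot 9 z = - 81 z$)
$U{\left(t{\left(-4,1 \right)},-4 \right)} \left(-4\right) 88 = \left(-81\right) \left(-4\right) \left(-4\right) 88 = 324 \left(-4\right) 88 = \left(-1296\right) 88 = -114048$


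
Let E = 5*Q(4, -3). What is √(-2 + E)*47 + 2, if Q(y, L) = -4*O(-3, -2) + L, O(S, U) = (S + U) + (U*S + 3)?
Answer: 2 + 47*I*√97 ≈ 2.0 + 462.9*I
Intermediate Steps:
O(S, U) = 3 + S + U + S*U (O(S, U) = (S + U) + (S*U + 3) = (S + U) + (3 + S*U) = 3 + S + U + S*U)
Q(y, L) = -16 + L (Q(y, L) = -4*(3 - 3 - 2 - 3*(-2)) + L = -4*(3 - 3 - 2 + 6) + L = -4*4 + L = -16 + L)
E = -95 (E = 5*(-16 - 3) = 5*(-19) = -95)
√(-2 + E)*47 + 2 = √(-2 - 95)*47 + 2 = √(-97)*47 + 2 = (I*√97)*47 + 2 = 47*I*√97 + 2 = 2 + 47*I*√97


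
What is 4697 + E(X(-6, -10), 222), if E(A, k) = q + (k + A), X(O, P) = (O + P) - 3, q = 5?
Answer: 4905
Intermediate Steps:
X(O, P) = -3 + O + P
E(A, k) = 5 + A + k (E(A, k) = 5 + (k + A) = 5 + (A + k) = 5 + A + k)
4697 + E(X(-6, -10), 222) = 4697 + (5 + (-3 - 6 - 10) + 222) = 4697 + (5 - 19 + 222) = 4697 + 208 = 4905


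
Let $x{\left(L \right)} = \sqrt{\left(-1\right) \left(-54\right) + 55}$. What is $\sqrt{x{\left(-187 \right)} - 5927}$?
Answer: $\sqrt{-5927 + \sqrt{109}} \approx 76.919 i$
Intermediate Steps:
$x{\left(L \right)} = \sqrt{109}$ ($x{\left(L \right)} = \sqrt{54 + 55} = \sqrt{109}$)
$\sqrt{x{\left(-187 \right)} - 5927} = \sqrt{\sqrt{109} - 5927} = \sqrt{-5927 + \sqrt{109}}$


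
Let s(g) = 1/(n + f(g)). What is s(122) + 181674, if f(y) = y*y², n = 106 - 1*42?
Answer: 329903996689/1815912 ≈ 1.8167e+5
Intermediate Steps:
n = 64 (n = 106 - 42 = 64)
f(y) = y³
s(g) = 1/(64 + g³)
s(122) + 181674 = 1/(64 + 122³) + 181674 = 1/(64 + 1815848) + 181674 = 1/1815912 + 181674 = 329903996689/1815912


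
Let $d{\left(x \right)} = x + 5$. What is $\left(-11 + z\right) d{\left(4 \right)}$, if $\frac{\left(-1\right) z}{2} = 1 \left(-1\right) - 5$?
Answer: $9$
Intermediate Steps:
$d{\left(x \right)} = 5 + x$
$z = 12$ ($z = - 2 \left(1 \left(-1\right) - 5\right) = - 2 \left(-1 - 5\right) = \left(-2\right) \left(-6\right) = 12$)
$\left(-11 + z\right) d{\left(4 \right)} = \left(-11 + 12\right) \left(5 + 4\right) = 1 \cdot 9 = 9$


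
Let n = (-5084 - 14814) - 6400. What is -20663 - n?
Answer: 5635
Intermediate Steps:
n = -26298 (n = -19898 - 6400 = -26298)
-20663 - n = -20663 - 1*(-26298) = -20663 + 26298 = 5635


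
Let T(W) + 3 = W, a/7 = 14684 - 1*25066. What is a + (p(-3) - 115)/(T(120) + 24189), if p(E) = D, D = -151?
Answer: -883207255/12153 ≈ -72674.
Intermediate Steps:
p(E) = -151
a = -72674 (a = 7*(14684 - 1*25066) = 7*(14684 - 25066) = 7*(-10382) = -72674)
T(W) = -3 + W
a + (p(-3) - 115)/(T(120) + 24189) = -72674 + (-151 - 115)/((-3 + 120) + 24189) = -72674 - 266/(117 + 24189) = -72674 - 266/24306 = -72674 - 266*1/24306 = -72674 - 133/12153 = -883207255/12153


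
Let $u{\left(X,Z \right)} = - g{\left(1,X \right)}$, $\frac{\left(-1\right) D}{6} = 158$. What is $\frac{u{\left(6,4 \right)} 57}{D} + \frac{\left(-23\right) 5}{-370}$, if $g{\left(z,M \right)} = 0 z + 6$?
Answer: $\frac{1963}{2923} \approx 0.67157$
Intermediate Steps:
$D = -948$ ($D = \left(-6\right) 158 = -948$)
$g{\left(z,M \right)} = 6$ ($g{\left(z,M \right)} = 0 + 6 = 6$)
$u{\left(X,Z \right)} = -6$ ($u{\left(X,Z \right)} = \left(-1\right) 6 = -6$)
$\frac{u{\left(6,4 \right)} 57}{D} + \frac{\left(-23\right) 5}{-370} = \frac{\left(-6\right) 57}{-948} + \frac{\left(-23\right) 5}{-370} = \left(-342\right) \left(- \frac{1}{948}\right) - - \frac{23}{74} = \frac{57}{158} + \frac{23}{74} = \frac{1963}{2923}$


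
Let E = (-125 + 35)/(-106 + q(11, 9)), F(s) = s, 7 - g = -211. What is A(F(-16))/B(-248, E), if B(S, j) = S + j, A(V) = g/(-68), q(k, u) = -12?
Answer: 6431/495958 ≈ 0.012967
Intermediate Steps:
g = 218 (g = 7 - 1*(-211) = 7 + 211 = 218)
A(V) = -109/34 (A(V) = 218/(-68) = 218*(-1/68) = -109/34)
E = 45/59 (E = (-125 + 35)/(-106 - 12) = -90/(-118) = -90*(-1/118) = 45/59 ≈ 0.76271)
A(F(-16))/B(-248, E) = -109/(34*(-248 + 45/59)) = -109/(34*(-14587/59)) = -109/34*(-59/14587) = 6431/495958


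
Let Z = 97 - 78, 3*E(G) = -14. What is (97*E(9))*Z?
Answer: -25802/3 ≈ -8600.7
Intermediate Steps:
E(G) = -14/3 (E(G) = (⅓)*(-14) = -14/3)
Z = 19
(97*E(9))*Z = (97*(-14/3))*19 = -1358/3*19 = -25802/3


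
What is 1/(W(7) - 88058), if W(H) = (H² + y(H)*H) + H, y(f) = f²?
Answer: -1/87659 ≈ -1.1408e-5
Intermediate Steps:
W(H) = H + H² + H³ (W(H) = (H² + H²*H) + H = (H² + H³) + H = H + H² + H³)
1/(W(7) - 88058) = 1/(7*(1 + 7 + 7²) - 88058) = 1/(7*(1 + 7 + 49) - 88058) = 1/(7*57 - 88058) = 1/(399 - 88058) = 1/(-87659) = -1/87659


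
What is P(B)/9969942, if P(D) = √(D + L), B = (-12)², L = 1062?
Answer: √134/3323314 ≈ 3.4832e-6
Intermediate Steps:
B = 144
P(D) = √(1062 + D) (P(D) = √(D + 1062) = √(1062 + D))
P(B)/9969942 = √(1062 + 144)/9969942 = √1206*(1/9969942) = (3*√134)*(1/9969942) = √134/3323314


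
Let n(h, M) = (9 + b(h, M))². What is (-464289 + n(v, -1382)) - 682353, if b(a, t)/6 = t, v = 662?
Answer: 67461447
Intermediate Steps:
b(a, t) = 6*t
n(h, M) = (9 + 6*M)²
(-464289 + n(v, -1382)) - 682353 = (-464289 + 9*(3 + 2*(-1382))²) - 682353 = (-464289 + 9*(3 - 2764)²) - 682353 = (-464289 + 9*(-2761)²) - 682353 = (-464289 + 9*7623121) - 682353 = (-464289 + 68608089) - 682353 = 68143800 - 682353 = 67461447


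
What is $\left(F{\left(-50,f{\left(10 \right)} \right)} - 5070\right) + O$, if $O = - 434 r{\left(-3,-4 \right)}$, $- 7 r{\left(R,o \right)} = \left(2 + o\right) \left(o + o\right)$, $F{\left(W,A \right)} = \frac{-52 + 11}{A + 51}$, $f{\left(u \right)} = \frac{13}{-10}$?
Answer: $- \frac{2027176}{497} \approx -4078.8$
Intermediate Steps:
$f{\left(u \right)} = - \frac{13}{10}$ ($f{\left(u \right)} = 13 \left(- \frac{1}{10}\right) = - \frac{13}{10}$)
$F{\left(W,A \right)} = - \frac{41}{51 + A}$
$r{\left(R,o \right)} = - \frac{2 o \left(2 + o\right)}{7}$ ($r{\left(R,o \right)} = - \frac{\left(2 + o\right) \left(o + o\right)}{7} = - \frac{\left(2 + o\right) 2 o}{7} = - \frac{2 o \left(2 + o\right)}{7}$)
$O = 992$ ($O = - 434 \left(\left(- \frac{2}{7}\right) \left(-4\right) \left(2 - 4\right)\right) = - 434 \left(\left(- \frac{2}{7}\right) \left(-4\right) \left(-2\right)\right) = \left(-434\right) \left(- \frac{16}{7}\right) = 992$)
$\left(F{\left(-50,f{\left(10 \right)} \right)} - 5070\right) + O = \left(- \frac{41}{51 - \frac{13}{10}} - 5070\right) + 992 = \left(- \frac{41}{\frac{497}{10}} - 5070\right) + 992 = \left(\left(-41\right) \frac{10}{497} - 5070\right) + 992 = \left(- \frac{410}{497} - 5070\right) + 992 = - \frac{2520200}{497} + 992 = - \frac{2027176}{497}$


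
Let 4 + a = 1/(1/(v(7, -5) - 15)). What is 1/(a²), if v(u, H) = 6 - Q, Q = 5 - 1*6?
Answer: 1/144 ≈ 0.0069444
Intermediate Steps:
Q = -1 (Q = 5 - 6 = -1)
v(u, H) = 7 (v(u, H) = 6 - 1*(-1) = 6 + 1 = 7)
a = -12 (a = -4 + 1/(1/(7 - 15)) = -4 + 1/(1/(-8)) = -4 + 1/(-⅛) = -4 - 8 = -12)
1/(a²) = 1/((-12)²) = 1/144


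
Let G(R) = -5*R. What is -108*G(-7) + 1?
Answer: -3779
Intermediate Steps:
-108*G(-7) + 1 = -(-540)*(-7) + 1 = -108*35 + 1 = -3780 + 1 = -3779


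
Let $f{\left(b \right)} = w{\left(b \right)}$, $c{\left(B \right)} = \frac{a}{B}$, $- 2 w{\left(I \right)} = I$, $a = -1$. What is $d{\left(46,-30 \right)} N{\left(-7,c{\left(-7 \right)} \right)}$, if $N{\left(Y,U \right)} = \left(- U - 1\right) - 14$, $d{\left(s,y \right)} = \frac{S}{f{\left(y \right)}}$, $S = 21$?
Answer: $- \frac{106}{5} \approx -21.2$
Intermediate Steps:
$w{\left(I \right)} = - \frac{I}{2}$
$c{\left(B \right)} = - \frac{1}{B}$
$f{\left(b \right)} = - \frac{b}{2}$
$d{\left(s,y \right)} = - \frac{42}{y}$ ($d{\left(s,y \right)} = \frac{21}{\left(- \frac{1}{2}\right) y} = 21 \left(- \frac{2}{y}\right) = - \frac{42}{y}$)
$N{\left(Y,U \right)} = -15 - U$ ($N{\left(Y,U \right)} = \left(-1 - U\right) - 14 = -15 - U$)
$d{\left(46,-30 \right)} N{\left(-7,c{\left(-7 \right)} \right)} = - \frac{42}{-30} \left(-15 - - \frac{1}{-7}\right) = \left(-42\right) \left(- \frac{1}{30}\right) \left(-15 - \left(-1\right) \left(- \frac{1}{7}\right)\right) = \frac{7 \left(-15 - \frac{1}{7}\right)}{5} = \frac{7}{5} \left(- \frac{106}{7}\right) = - \frac{106}{5}$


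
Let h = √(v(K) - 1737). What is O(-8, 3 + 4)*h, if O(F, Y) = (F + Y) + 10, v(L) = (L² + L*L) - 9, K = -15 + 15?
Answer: 27*I*√194 ≈ 376.07*I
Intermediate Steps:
K = 0
v(L) = -9 + 2*L² (v(L) = (L² + L²) - 9 = 2*L² - 9 = -9 + 2*L²)
O(F, Y) = 10 + F + Y
h = 3*I*√194 (h = √((-9 + 2*0²) - 1737) = √((-9 + 2*0) - 1737) = √((-9 + 0) - 1737) = √(-9 - 1737) = √(-1746) = 3*I*√194 ≈ 41.785*I)
O(-8, 3 + 4)*h = (10 - 8 + (3 + 4))*(3*I*√194) = (10 - 8 + 7)*(3*I*√194) = 9*(3*I*√194) = 27*I*√194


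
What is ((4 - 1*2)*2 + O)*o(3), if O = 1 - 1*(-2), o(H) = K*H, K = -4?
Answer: -84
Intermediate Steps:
o(H) = -4*H
O = 3 (O = 1 + 2 = 3)
((4 - 1*2)*2 + O)*o(3) = ((4 - 1*2)*2 + 3)*(-4*3) = ((4 - 2)*2 + 3)*(-12) = (2*2 + 3)*(-12) = (4 + 3)*(-12) = 7*(-12) = -84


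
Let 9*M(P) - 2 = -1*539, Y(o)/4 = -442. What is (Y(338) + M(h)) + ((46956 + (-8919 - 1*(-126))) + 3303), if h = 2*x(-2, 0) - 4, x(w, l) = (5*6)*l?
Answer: 118915/3 ≈ 39638.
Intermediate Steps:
Y(o) = -1768 (Y(o) = 4*(-442) = -1768)
x(w, l) = 30*l
h = -4 (h = 2*(30*0) - 4 = 2*0 - 4 = 0 - 4 = -4)
M(P) = -179/3 (M(P) = 2/9 + (-1*539)/9 = 2/9 + (⅑)*(-539) = 2/9 - 539/9 = -179/3)
(Y(338) + M(h)) + ((46956 + (-8919 - 1*(-126))) + 3303) = (-1768 - 179/3) + ((46956 + (-8919 - 1*(-126))) + 3303) = -5483/3 + ((46956 + (-8919 + 126)) + 3303) = -5483/3 + ((46956 - 8793) + 3303) = -5483/3 + (38163 + 3303) = -5483/3 + 41466 = 118915/3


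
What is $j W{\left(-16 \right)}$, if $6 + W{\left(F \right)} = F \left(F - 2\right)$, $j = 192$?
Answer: $54144$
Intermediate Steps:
$W{\left(F \right)} = -6 + F \left(-2 + F\right)$ ($W{\left(F \right)} = -6 + F \left(F - 2\right) = -6 + F \left(-2 + F\right)$)
$j W{\left(-16 \right)} = 192 \left(-6 + \left(-16\right)^{2} - -32\right) = 192 \left(-6 + 256 + 32\right) = 192 \cdot 282 = 54144$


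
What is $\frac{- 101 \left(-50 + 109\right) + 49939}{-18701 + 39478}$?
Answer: $\frac{43980}{20777} \approx 2.1168$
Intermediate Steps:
$\frac{- 101 \left(-50 + 109\right) + 49939}{-18701 + 39478} = \frac{\left(-101\right) 59 + 49939}{20777} = \left(-5959 + 49939\right) \frac{1}{20777} = 43980 \cdot \frac{1}{20777} = \frac{43980}{20777}$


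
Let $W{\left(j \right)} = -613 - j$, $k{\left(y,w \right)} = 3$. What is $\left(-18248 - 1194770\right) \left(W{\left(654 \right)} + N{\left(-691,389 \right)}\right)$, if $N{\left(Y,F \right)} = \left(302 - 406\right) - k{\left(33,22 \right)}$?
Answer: $1666686732$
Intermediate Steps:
$N{\left(Y,F \right)} = -107$ ($N{\left(Y,F \right)} = \left(302 - 406\right) - 3 = -104 - 3 = -107$)
$\left(-18248 - 1194770\right) \left(W{\left(654 \right)} + N{\left(-691,389 \right)}\right) = \left(-18248 - 1194770\right) \left(\left(-613 - 654\right) - 107\right) = - 1213018 \left(\left(-613 - 654\right) - 107\right) = - 1213018 \left(-1267 - 107\right) = \left(-1213018\right) \left(-1374\right) = 1666686732$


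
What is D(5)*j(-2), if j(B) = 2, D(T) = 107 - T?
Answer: 204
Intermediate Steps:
D(5)*j(-2) = (107 - 1*5)*2 = (107 - 5)*2 = 102*2 = 204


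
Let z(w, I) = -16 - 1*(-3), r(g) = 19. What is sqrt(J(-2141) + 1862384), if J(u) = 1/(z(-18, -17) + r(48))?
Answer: sqrt(67045830)/6 ≈ 1364.7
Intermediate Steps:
z(w, I) = -13 (z(w, I) = -16 + 3 = -13)
J(u) = 1/6 (J(u) = 1/(-13 + 19) = 1/6)
sqrt(J(-2141) + 1862384) = sqrt(1/6 + 1862384) = sqrt(11174305/6) = sqrt(67045830)/6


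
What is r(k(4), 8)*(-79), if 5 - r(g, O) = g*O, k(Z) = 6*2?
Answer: 7189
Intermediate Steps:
k(Z) = 12
r(g, O) = 5 - O*g (r(g, O) = 5 - g*O = 5 - O*g)
r(k(4), 8)*(-79) = (5 - 1*8*12)*(-79) = (5 - 96)*(-79) = -91*(-79) = 7189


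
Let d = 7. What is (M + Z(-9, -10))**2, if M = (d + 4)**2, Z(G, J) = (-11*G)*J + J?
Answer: 772641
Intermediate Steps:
Z(G, J) = J - 11*G*J (Z(G, J) = -11*G*J + J = J - 11*G*J)
M = 121 (M = (7 + 4)**2 = 11**2 = 121)
(M + Z(-9, -10))**2 = (121 - 10*(1 - 11*(-9)))**2 = (121 - 10*(1 + 99))**2 = (121 - 10*100)**2 = (121 - 1000)**2 = (-879)**2 = 772641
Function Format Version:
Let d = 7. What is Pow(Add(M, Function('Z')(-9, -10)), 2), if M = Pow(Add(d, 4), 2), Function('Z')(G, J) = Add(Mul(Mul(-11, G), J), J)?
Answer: 772641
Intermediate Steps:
Function('Z')(G, J) = Add(J, Mul(-11, G, J)) (Function('Z')(G, J) = Add(Mul(-11, G, J), J) = Add(J, Mul(-11, G, J)))
M = 121 (M = Pow(Add(7, 4), 2) = Pow(11, 2) = 121)
Pow(Add(M, Function('Z')(-9, -10)), 2) = Pow(Add(121, Mul(-10, Add(1, Mul(-11, -9)))), 2) = Pow(Add(121, Mul(-10, Add(1, 99))), 2) = Pow(Add(121, Mul(-10, 100)), 2) = Pow(Add(121, -1000), 2) = Pow(-879, 2) = 772641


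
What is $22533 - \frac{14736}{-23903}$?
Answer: $\frac{538621035}{23903} \approx 22534.0$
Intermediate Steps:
$22533 - \frac{14736}{-23903} = 22533 - 14736 \left(- \frac{1}{23903}\right) = 22533 - - \frac{14736}{23903} = 22533 + \frac{14736}{23903} = \frac{538621035}{23903}$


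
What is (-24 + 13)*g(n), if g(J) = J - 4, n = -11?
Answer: 165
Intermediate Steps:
g(J) = -4 + J
(-24 + 13)*g(n) = (-24 + 13)*(-4 - 11) = -11*(-15) = 165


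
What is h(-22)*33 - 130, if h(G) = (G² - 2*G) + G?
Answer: 16568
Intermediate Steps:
h(G) = G² - G
h(-22)*33 - 130 = -22*(-1 - 22)*33 - 130 = -22*(-23)*33 - 130 = 506*33 - 130 = 16698 - 130 = 16568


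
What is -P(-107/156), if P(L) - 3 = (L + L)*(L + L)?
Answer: -29701/6084 ≈ -4.8818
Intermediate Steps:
P(L) = 3 + 4*L² (P(L) = 3 + (L + L)*(L + L) = 3 + (2*L)*(2*L) = 3 + 4*L²)
-P(-107/156) = -(3 + 4*(-107/156)²) = -(3 + 4*(11449/24336)) = -(3 + 11449/6084) = -1*29701/6084 = -29701/6084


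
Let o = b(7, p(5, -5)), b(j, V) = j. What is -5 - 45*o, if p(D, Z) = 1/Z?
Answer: -320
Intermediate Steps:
o = 7
-5 - 45*o = -5 - 45*7 = -5 - 315 = -320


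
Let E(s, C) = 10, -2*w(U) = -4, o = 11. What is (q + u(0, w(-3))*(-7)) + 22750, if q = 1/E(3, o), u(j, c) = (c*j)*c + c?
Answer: 227361/10 ≈ 22736.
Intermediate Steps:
w(U) = 2 (w(U) = -½*(-4) = 2)
u(j, c) = c + j*c² (u(j, c) = j*c² + c = c + j*c²)
q = ⅒ (q = 1/10 = ⅒ ≈ 0.10000)
(q + u(0, w(-3))*(-7)) + 22750 = (⅒ + (2*(1 + 2*0))*(-7)) + 22750 = (⅒ + (2*(1 + 0))*(-7)) + 22750 = (⅒ + (2*1)*(-7)) + 22750 = (⅒ + 2*(-7)) + 22750 = (⅒ - 14) + 22750 = -139/10 + 22750 = 227361/10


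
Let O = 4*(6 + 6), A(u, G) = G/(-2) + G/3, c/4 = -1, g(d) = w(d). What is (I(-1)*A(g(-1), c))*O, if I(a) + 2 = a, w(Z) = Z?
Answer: -96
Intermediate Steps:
I(a) = -2 + a
g(d) = d
c = -4 (c = 4*(-1) = -4)
A(u, G) = -G/6 (A(u, G) = G*(-½) + G*(⅓) = -G/2 + G/3 = -G/6)
O = 48 (O = 4*12 = 48)
(I(-1)*A(g(-1), c))*O = ((-2 - 1)*(-⅙*(-4)))*48 = -3*⅔*48 = -2*48 = -96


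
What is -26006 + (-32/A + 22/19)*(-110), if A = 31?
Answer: -15325674/589 ≈ -26020.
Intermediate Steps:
-26006 + (-32/A + 22/19)*(-110) = -26006 + (-32/31 + 22/19)*(-110) = -26006 + (74/589)*(-110) = -26006 - 8140/589 = -15325674/589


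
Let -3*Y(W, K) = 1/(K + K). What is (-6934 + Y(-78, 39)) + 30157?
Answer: 5434181/234 ≈ 23223.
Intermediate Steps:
Y(W, K) = -1/(6*K) (Y(W, K) = -1/(3*(K + K)) = -1/(2*K)/3 = -1/(6*K))
(-6934 + Y(-78, 39)) + 30157 = (-6934 - 1/6/39) + 30157 = (-6934 - 1/6*1/39) + 30157 = (-6934 - 1/234) + 30157 = -1622557/234 + 30157 = 5434181/234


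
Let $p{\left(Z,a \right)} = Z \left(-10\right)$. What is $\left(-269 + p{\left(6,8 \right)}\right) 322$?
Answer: $-105938$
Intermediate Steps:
$p{\left(Z,a \right)} = - 10 Z$
$\left(-269 + p{\left(6,8 \right)}\right) 322 = \left(-269 - 60\right) 322 = \left(-329\right) 322 = -105938$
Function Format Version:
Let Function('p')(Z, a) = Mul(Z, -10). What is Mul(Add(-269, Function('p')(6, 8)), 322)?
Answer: -105938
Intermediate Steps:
Function('p')(Z, a) = Mul(-10, Z)
Mul(Add(-269, Function('p')(6, 8)), 322) = Mul(Add(-269, Mul(-10, 6)), 322) = Mul(Add(-269, -60), 322) = Mul(-329, 322) = -105938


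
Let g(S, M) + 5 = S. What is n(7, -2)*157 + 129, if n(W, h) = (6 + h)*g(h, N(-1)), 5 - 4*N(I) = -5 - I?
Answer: -4267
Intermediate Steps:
N(I) = 5/2 + I/4 (N(I) = 5/4 - (-5 - I)/4 = 5/4 + (5/4 + I/4) = 5/2 + I/4)
g(S, M) = -5 + S
n(W, h) = (-5 + h)*(6 + h) (n(W, h) = (6 + h)*(-5 + h) = (-5 + h)*(6 + h))
n(7, -2)*157 + 129 = ((-5 - 2)*(6 - 2))*157 + 129 = -7*4*157 + 129 = -28*157 + 129 = -4396 + 129 = -4267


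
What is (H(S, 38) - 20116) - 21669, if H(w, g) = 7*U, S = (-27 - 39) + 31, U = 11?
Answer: -41708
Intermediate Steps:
S = -35 (S = -66 + 31 = -35)
H(w, g) = 77 (H(w, g) = 7*11 = 77)
(H(S, 38) - 20116) - 21669 = (77 - 20116) - 21669 = -20039 - 21669 = -41708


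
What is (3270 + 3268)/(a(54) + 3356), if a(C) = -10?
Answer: 467/239 ≈ 1.9540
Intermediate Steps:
(3270 + 3268)/(a(54) + 3356) = (3270 + 3268)/(-10 + 3356) = 6538/3346 = 6538*(1/3346) = 467/239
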